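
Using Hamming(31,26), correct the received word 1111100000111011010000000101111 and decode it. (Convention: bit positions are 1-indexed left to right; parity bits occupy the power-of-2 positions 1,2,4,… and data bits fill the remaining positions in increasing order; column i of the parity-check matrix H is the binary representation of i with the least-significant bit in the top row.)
Syndrome s = H · r^T (mod 2), r = 1111100000111011010000000101111:
  s[0] = (1010101010101010101010101010101)·(1111100000111011010000000101111) mod 2 = 1+0+1+0+1+0+0+0+0+0+1+0+1+0+1+0+0+0+0+0+0+0+0+0+0+0+0+0+1+0+1 mod 2 = 0
  s[1] = (0110011001100110011001100110011)·(1111100000111011010000000101111) mod 2 = 0+1+1+0+0+0+0+0+0+0+1+0+0+0+1+0+0+1+0+0+0+0+0+0+0+1+0+0+0+1+1 mod 2 = 0
  s[2] = (0001111000011110000111100001111)·(1111100000111011010000000101111) mod 2 = 0+0+0+1+1+0+0+0+0+0+0+1+1+0+1+0+0+0+0+0+0+0+0+0+0+0+0+1+1+1+1 mod 2 = 1
  s[3] = (0000000111111110000000011111111)·(1111100000111011010000000101111) mod 2 = 0+0+0+0+0+0+0+0+0+0+1+1+1+0+1+0+0+0+0+0+0+0+0+0+0+1+0+1+1+1+1 mod 2 = 1
  s[4] = (0000000000000001111111111111111)·(1111100000111011010000000101111) mod 2 = 0+0+0+0+0+0+0+0+0+0+0+0+0+0+0+1+0+1+0+0+0+0+0+0+0+1+0+1+1+1+1 mod 2 = 1
Syndrome = 00111
Column 28 of H equals this syndrome → error at bit 28 (1-indexed).
Flip bit 28: 1111100000111011010000000101111 → 1111100000111011010000000100111
Extract data bits at positions {3,5,6,7,9,10,11,12,13,14,15,17,18,19,20,21,22,23,24,25,26,27,28,29,30,31}: 11000011101010000000100111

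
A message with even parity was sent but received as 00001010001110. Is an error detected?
Sum of received bits: 0+0+0+0+1+0+1+0+0+0+1+1+1+0 = 5; 5 mod 2 = 1. Result is 1 ≠ 0 → error detected.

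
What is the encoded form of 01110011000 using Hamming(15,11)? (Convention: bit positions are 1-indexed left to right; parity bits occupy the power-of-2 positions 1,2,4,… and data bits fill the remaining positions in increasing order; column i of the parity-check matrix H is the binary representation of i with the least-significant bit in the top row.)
Codeword c = d · G (mod 2), d = 01110011000:
  c[0] = d·G[:,0] = (01110011000)·(11011010101) mod 2 = 0+1+0+1+0+0+1+0+0+0+0 mod 2 = 1
  c[1] = d·G[:,1] = (01110011000)·(10110110011) mod 2 = 0+0+1+1+0+0+1+0+0+0+0 mod 2 = 1
  c[2] = d·G[:,2] = (01110011000)·(10000000000) mod 2 = 0+0+0+0+0+0+0+0+0+0+0 mod 2 = 0
  c[3] = d·G[:,3] = (01110011000)·(01110001111) mod 2 = 0+1+1+1+0+0+0+1+0+0+0 mod 2 = 0
  c[4] = d·G[:,4] = (01110011000)·(01000000000) mod 2 = 0+1+0+0+0+0+0+0+0+0+0 mod 2 = 1
  c[5] = d·G[:,5] = (01110011000)·(00100000000) mod 2 = 0+0+1+0+0+0+0+0+0+0+0 mod 2 = 1
  c[6] = d·G[:,6] = (01110011000)·(00010000000) mod 2 = 0+0+0+1+0+0+0+0+0+0+0 mod 2 = 1
  c[7] = d·G[:,7] = (01110011000)·(00001111111) mod 2 = 0+0+0+0+0+0+1+1+0+0+0 mod 2 = 0
  c[8] = d·G[:,8] = (01110011000)·(00001000000) mod 2 = 0+0+0+0+0+0+0+0+0+0+0 mod 2 = 0
  c[9] = d·G[:,9] = (01110011000)·(00000100000) mod 2 = 0+0+0+0+0+0+0+0+0+0+0 mod 2 = 0
  c[10] = d·G[:,10] = (01110011000)·(00000010000) mod 2 = 0+0+0+0+0+0+1+0+0+0+0 mod 2 = 1
  c[11] = d·G[:,11] = (01110011000)·(00000001000) mod 2 = 0+0+0+0+0+0+0+1+0+0+0 mod 2 = 1
  c[12] = d·G[:,12] = (01110011000)·(00000000100) mod 2 = 0+0+0+0+0+0+0+0+0+0+0 mod 2 = 0
  c[13] = d·G[:,13] = (01110011000)·(00000000010) mod 2 = 0+0+0+0+0+0+0+0+0+0+0 mod 2 = 0
  c[14] = d·G[:,14] = (01110011000)·(00000000001) mod 2 = 0+0+0+0+0+0+0+0+0+0+0 mod 2 = 0
Codeword = 110011100011000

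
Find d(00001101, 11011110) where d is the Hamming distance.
XOR = 11010011, count of 1s = 5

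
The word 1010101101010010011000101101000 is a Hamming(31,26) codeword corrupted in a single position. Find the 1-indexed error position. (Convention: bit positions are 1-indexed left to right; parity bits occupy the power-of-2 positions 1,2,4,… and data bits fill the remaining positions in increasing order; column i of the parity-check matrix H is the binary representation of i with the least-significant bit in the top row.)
Syndrome s = H · r^T (mod 2), r = 1010101101010010011000101101000:
  s[0] = (1010101010101010101010101010101)·(1010101101010010011000101101000) mod 2 = 1+0+1+0+1+0+1+0+0+0+0+0+0+0+1+0+0+0+1+0+0+0+1+0+1+0+0+0+0+0+0 mod 2 = 0
  s[1] = (0110011001100110011001100110011)·(1010101101010010011000101101000) mod 2 = 0+0+1+0+0+0+1+0+0+1+0+0+0+0+1+0+0+1+1+0+0+0+1+0+0+1+0+0+0+0+0 mod 2 = 0
  s[2] = (0001111000011110000111100001111)·(1010101101010010011000101101000) mod 2 = 0+0+0+0+1+0+1+0+0+0+0+1+0+0+1+0+0+0+0+0+0+0+1+0+0+0+0+1+0+0+0 mod 2 = 0
  s[3] = (0000000111111110000000011111111)·(1010101101010010011000101101000) mod 2 = 0+0+0+0+0+0+0+1+0+1+0+1+0+0+1+0+0+0+0+0+0+0+0+0+1+1+0+1+0+0+0 mod 2 = 1
  s[4] = (0000000000000001111111111111111)·(1010101101010010011000101101000) mod 2 = 0+0+0+0+0+0+0+0+0+0+0+0+0+0+0+0+0+1+1+0+0+0+1+0+1+1+0+1+0+0+0 mod 2 = 0
Syndrome = 00010
Column i of H is the binary representation of i, so the syndrome is the binary index of the flipped bit.
Read s = 00010 with s[0] as LSB: 0·2^0 + 0·2^1 + 0·2^2 + 1·2^3 + 0·2^4 = 8.
Error is at bit position 8.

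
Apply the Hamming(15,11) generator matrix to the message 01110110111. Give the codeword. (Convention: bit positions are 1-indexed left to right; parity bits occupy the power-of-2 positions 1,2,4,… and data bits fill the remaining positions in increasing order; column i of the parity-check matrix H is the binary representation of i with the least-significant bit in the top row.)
Codeword c = d · G (mod 2), d = 01110110111:
  c[0] = d·G[:,0] = (01110110111)·(11011010101) mod 2 = 0+1+0+1+0+0+1+0+1+0+1 mod 2 = 1
  c[1] = d·G[:,1] = (01110110111)·(10110110011) mod 2 = 0+0+1+1+0+1+1+0+0+1+1 mod 2 = 0
  c[2] = d·G[:,2] = (01110110111)·(10000000000) mod 2 = 0+0+0+0+0+0+0+0+0+0+0 mod 2 = 0
  c[3] = d·G[:,3] = (01110110111)·(01110001111) mod 2 = 0+1+1+1+0+0+0+0+1+1+1 mod 2 = 0
  c[4] = d·G[:,4] = (01110110111)·(01000000000) mod 2 = 0+1+0+0+0+0+0+0+0+0+0 mod 2 = 1
  c[5] = d·G[:,5] = (01110110111)·(00100000000) mod 2 = 0+0+1+0+0+0+0+0+0+0+0 mod 2 = 1
  c[6] = d·G[:,6] = (01110110111)·(00010000000) mod 2 = 0+0+0+1+0+0+0+0+0+0+0 mod 2 = 1
  c[7] = d·G[:,7] = (01110110111)·(00001111111) mod 2 = 0+0+0+0+0+1+1+0+1+1+1 mod 2 = 1
  c[8] = d·G[:,8] = (01110110111)·(00001000000) mod 2 = 0+0+0+0+0+0+0+0+0+0+0 mod 2 = 0
  c[9] = d·G[:,9] = (01110110111)·(00000100000) mod 2 = 0+0+0+0+0+1+0+0+0+0+0 mod 2 = 1
  c[10] = d·G[:,10] = (01110110111)·(00000010000) mod 2 = 0+0+0+0+0+0+1+0+0+0+0 mod 2 = 1
  c[11] = d·G[:,11] = (01110110111)·(00000001000) mod 2 = 0+0+0+0+0+0+0+0+0+0+0 mod 2 = 0
  c[12] = d·G[:,12] = (01110110111)·(00000000100) mod 2 = 0+0+0+0+0+0+0+0+1+0+0 mod 2 = 1
  c[13] = d·G[:,13] = (01110110111)·(00000000010) mod 2 = 0+0+0+0+0+0+0+0+0+1+0 mod 2 = 1
  c[14] = d·G[:,14] = (01110110111)·(00000000001) mod 2 = 0+0+0+0+0+0+0+0+0+0+1 mod 2 = 1
Codeword = 100011110110111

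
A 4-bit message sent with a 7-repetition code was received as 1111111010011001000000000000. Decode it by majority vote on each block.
Split into 7-bit blocks and majority-vote each:
  block 1 = 1111111: 7 ones, 0 zeros → 1
  block 2 = 0100110: 3 ones, 4 zeros → 0
  block 3 = 0100000: 1 ones, 6 zeros → 0
  block 4 = 0000000: 0 ones, 7 zeros → 0
Decoded = 1000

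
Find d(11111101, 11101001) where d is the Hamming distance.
XOR = 00010100, count of 1s = 2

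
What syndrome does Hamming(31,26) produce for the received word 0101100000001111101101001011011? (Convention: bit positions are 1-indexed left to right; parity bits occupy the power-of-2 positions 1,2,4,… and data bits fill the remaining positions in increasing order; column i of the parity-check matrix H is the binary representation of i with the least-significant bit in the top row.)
Syndrome s = H · r^T (mod 2), r = 0101100000001111101101001011011:
  s[0] = (1010101010101010101010101010101)·(0101100000001111101101001011011) mod 2 = 0+0+0+0+1+0+0+0+0+0+0+0+1+0+1+0+1+0+1+0+0+0+0+0+1+0+1+0+0+0+1 mod 2 = 0
  s[1] = (0110011001100110011001100110011)·(0101100000001111101101001011011) mod 2 = 0+1+0+0+0+0+0+0+0+0+0+0+0+1+1+0+0+0+1+0+0+1+0+0+0+0+1+0+0+1+1 mod 2 = 0
  s[2] = (0001111000011110000111100001111)·(0101100000001111101101001011011) mod 2 = 0+0+0+1+1+0+0+0+0+0+0+0+1+1+1+0+0+0+0+1+0+1+0+0+0+0+0+1+0+1+1 mod 2 = 0
  s[3] = (0000000111111110000000011111111)·(0101100000001111101101001011011) mod 2 = 0+0+0+0+0+0+0+0+0+0+0+0+1+1+1+0+0+0+0+0+0+0+0+0+1+0+1+1+0+1+1 mod 2 = 0
  s[4] = (0000000000000001111111111111111)·(0101100000001111101101001011011) mod 2 = 0+0+0+0+0+0+0+0+0+0+0+0+0+0+0+1+1+0+1+1+0+1+0+0+1+0+1+1+0+1+1 mod 2 = 0
Syndrome = 00000
s = 0: no error detected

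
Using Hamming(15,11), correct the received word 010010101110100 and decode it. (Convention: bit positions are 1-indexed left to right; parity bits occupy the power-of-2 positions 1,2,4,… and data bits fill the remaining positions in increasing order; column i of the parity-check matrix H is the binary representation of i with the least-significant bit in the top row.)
Syndrome s = H · r^T (mod 2), r = 010010101110100:
  s[0] = (101010101010101)·(010010101110100) mod 2 = 0+0+0+0+1+0+1+0+1+0+1+0+1+0+0 mod 2 = 1
  s[1] = (011001100110011)·(010010101110100) mod 2 = 0+1+0+0+0+0+1+0+0+1+1+0+0+0+0 mod 2 = 0
  s[2] = (000111100001111)·(010010101110100) mod 2 = 0+0+0+0+1+0+1+0+0+0+0+0+1+0+0 mod 2 = 1
  s[3] = (000000011111111)·(010010101110100) mod 2 = 0+0+0+0+0+0+0+0+1+1+1+0+1+0+0 mod 2 = 0
Syndrome = 1010
Column 5 of H equals this syndrome → error at bit 5 (1-indexed).
Flip bit 5: 010010101110100 → 010000101110100
Extract data bits at positions {3,5,6,7,9,10,11,12,13,14,15}: 00011110100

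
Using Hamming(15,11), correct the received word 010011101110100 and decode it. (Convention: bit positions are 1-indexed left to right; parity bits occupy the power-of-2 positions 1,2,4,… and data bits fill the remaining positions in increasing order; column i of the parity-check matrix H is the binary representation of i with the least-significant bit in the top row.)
Syndrome s = H · r^T (mod 2), r = 010011101110100:
  s[0] = (101010101010101)·(010011101110100) mod 2 = 0+0+0+0+1+0+1+0+1+0+1+0+1+0+0 mod 2 = 1
  s[1] = (011001100110011)·(010011101110100) mod 2 = 0+1+0+0+0+1+1+0+0+1+1+0+0+0+0 mod 2 = 1
  s[2] = (000111100001111)·(010011101110100) mod 2 = 0+0+0+0+1+1+1+0+0+0+0+0+1+0+0 mod 2 = 0
  s[3] = (000000011111111)·(010011101110100) mod 2 = 0+0+0+0+0+0+0+0+1+1+1+0+1+0+0 mod 2 = 0
Syndrome = 1100
Column 3 of H equals this syndrome → error at bit 3 (1-indexed).
Flip bit 3: 010011101110100 → 011011101110100
Extract data bits at positions {3,5,6,7,9,10,11,12,13,14,15}: 11111110100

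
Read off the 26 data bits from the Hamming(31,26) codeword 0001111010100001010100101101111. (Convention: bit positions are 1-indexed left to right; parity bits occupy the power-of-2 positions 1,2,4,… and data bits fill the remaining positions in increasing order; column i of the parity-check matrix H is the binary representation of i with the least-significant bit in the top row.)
Parity bits occupy power-of-2 positions; data bits are at positions {3,5,6,7,9,10,11,12,13,14,15,17,18,19,20,21,22,23,24,25,26,27,28,29,30,31} (1-indexed).
Extract: c[3]=0 c[5]=1 c[6]=1 c[7]=1 c[9]=1 c[10]=0 c[11]=1 c[12]=0 c[13]=0 c[14]=0 c[15]=0 c[17]=0 c[18]=1 c[19]=0 c[20]=1 c[21]=0 c[22]=0 c[23]=1 c[24]=0 c[25]=1 c[26]=1 c[27]=0 c[28]=1 c[29]=1 c[30]=1 c[31]=1
Data = 01111010000010100101101111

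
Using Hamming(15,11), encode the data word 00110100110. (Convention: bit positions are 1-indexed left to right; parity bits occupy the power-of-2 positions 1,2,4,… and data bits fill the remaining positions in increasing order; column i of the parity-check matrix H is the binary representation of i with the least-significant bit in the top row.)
Codeword c = d · G (mod 2), d = 00110100110:
  c[0] = d·G[:,0] = (00110100110)·(11011010101) mod 2 = 0+0+0+1+0+0+0+0+1+0+0 mod 2 = 0
  c[1] = d·G[:,1] = (00110100110)·(10110110011) mod 2 = 0+0+1+1+0+1+0+0+0+1+0 mod 2 = 0
  c[2] = d·G[:,2] = (00110100110)·(10000000000) mod 2 = 0+0+0+0+0+0+0+0+0+0+0 mod 2 = 0
  c[3] = d·G[:,3] = (00110100110)·(01110001111) mod 2 = 0+0+1+1+0+0+0+0+1+1+0 mod 2 = 0
  c[4] = d·G[:,4] = (00110100110)·(01000000000) mod 2 = 0+0+0+0+0+0+0+0+0+0+0 mod 2 = 0
  c[5] = d·G[:,5] = (00110100110)·(00100000000) mod 2 = 0+0+1+0+0+0+0+0+0+0+0 mod 2 = 1
  c[6] = d·G[:,6] = (00110100110)·(00010000000) mod 2 = 0+0+0+1+0+0+0+0+0+0+0 mod 2 = 1
  c[7] = d·G[:,7] = (00110100110)·(00001111111) mod 2 = 0+0+0+0+0+1+0+0+1+1+0 mod 2 = 1
  c[8] = d·G[:,8] = (00110100110)·(00001000000) mod 2 = 0+0+0+0+0+0+0+0+0+0+0 mod 2 = 0
  c[9] = d·G[:,9] = (00110100110)·(00000100000) mod 2 = 0+0+0+0+0+1+0+0+0+0+0 mod 2 = 1
  c[10] = d·G[:,10] = (00110100110)·(00000010000) mod 2 = 0+0+0+0+0+0+0+0+0+0+0 mod 2 = 0
  c[11] = d·G[:,11] = (00110100110)·(00000001000) mod 2 = 0+0+0+0+0+0+0+0+0+0+0 mod 2 = 0
  c[12] = d·G[:,12] = (00110100110)·(00000000100) mod 2 = 0+0+0+0+0+0+0+0+1+0+0 mod 2 = 1
  c[13] = d·G[:,13] = (00110100110)·(00000000010) mod 2 = 0+0+0+0+0+0+0+0+0+1+0 mod 2 = 1
  c[14] = d·G[:,14] = (00110100110)·(00000000001) mod 2 = 0+0+0+0+0+0+0+0+0+0+0 mod 2 = 0
Codeword = 000001110100110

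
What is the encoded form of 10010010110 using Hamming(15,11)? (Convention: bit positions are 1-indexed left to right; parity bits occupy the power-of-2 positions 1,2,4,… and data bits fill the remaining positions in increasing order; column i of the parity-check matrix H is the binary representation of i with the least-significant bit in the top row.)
Codeword c = d · G (mod 2), d = 10010010110:
  c[0] = d·G[:,0] = (10010010110)·(11011010101) mod 2 = 1+0+0+1+0+0+1+0+1+0+0 mod 2 = 0
  c[1] = d·G[:,1] = (10010010110)·(10110110011) mod 2 = 1+0+0+1+0+0+1+0+0+1+0 mod 2 = 0
  c[2] = d·G[:,2] = (10010010110)·(10000000000) mod 2 = 1+0+0+0+0+0+0+0+0+0+0 mod 2 = 1
  c[3] = d·G[:,3] = (10010010110)·(01110001111) mod 2 = 0+0+0+1+0+0+0+0+1+1+0 mod 2 = 1
  c[4] = d·G[:,4] = (10010010110)·(01000000000) mod 2 = 0+0+0+0+0+0+0+0+0+0+0 mod 2 = 0
  c[5] = d·G[:,5] = (10010010110)·(00100000000) mod 2 = 0+0+0+0+0+0+0+0+0+0+0 mod 2 = 0
  c[6] = d·G[:,6] = (10010010110)·(00010000000) mod 2 = 0+0+0+1+0+0+0+0+0+0+0 mod 2 = 1
  c[7] = d·G[:,7] = (10010010110)·(00001111111) mod 2 = 0+0+0+0+0+0+1+0+1+1+0 mod 2 = 1
  c[8] = d·G[:,8] = (10010010110)·(00001000000) mod 2 = 0+0+0+0+0+0+0+0+0+0+0 mod 2 = 0
  c[9] = d·G[:,9] = (10010010110)·(00000100000) mod 2 = 0+0+0+0+0+0+0+0+0+0+0 mod 2 = 0
  c[10] = d·G[:,10] = (10010010110)·(00000010000) mod 2 = 0+0+0+0+0+0+1+0+0+0+0 mod 2 = 1
  c[11] = d·G[:,11] = (10010010110)·(00000001000) mod 2 = 0+0+0+0+0+0+0+0+0+0+0 mod 2 = 0
  c[12] = d·G[:,12] = (10010010110)·(00000000100) mod 2 = 0+0+0+0+0+0+0+0+1+0+0 mod 2 = 1
  c[13] = d·G[:,13] = (10010010110)·(00000000010) mod 2 = 0+0+0+0+0+0+0+0+0+1+0 mod 2 = 1
  c[14] = d·G[:,14] = (10010010110)·(00000000001) mod 2 = 0+0+0+0+0+0+0+0+0+0+0 mod 2 = 0
Codeword = 001100110010110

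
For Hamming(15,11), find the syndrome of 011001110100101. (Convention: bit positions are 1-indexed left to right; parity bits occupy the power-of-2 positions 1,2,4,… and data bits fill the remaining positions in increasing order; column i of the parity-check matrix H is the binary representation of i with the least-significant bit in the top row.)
Syndrome s = H · r^T (mod 2), r = 011001110100101:
  s[0] = (101010101010101)·(011001110100101) mod 2 = 0+0+1+0+0+0+1+0+0+0+0+0+1+0+1 mod 2 = 0
  s[1] = (011001100110011)·(011001110100101) mod 2 = 0+1+1+0+0+1+1+0+0+1+0+0+0+0+1 mod 2 = 0
  s[2] = (000111100001111)·(011001110100101) mod 2 = 0+0+0+0+0+1+1+0+0+0+0+0+1+0+1 mod 2 = 0
  s[3] = (000000011111111)·(011001110100101) mod 2 = 0+0+0+0+0+0+0+1+0+1+0+0+1+0+1 mod 2 = 0
Syndrome = 0000
s = 0: no error detected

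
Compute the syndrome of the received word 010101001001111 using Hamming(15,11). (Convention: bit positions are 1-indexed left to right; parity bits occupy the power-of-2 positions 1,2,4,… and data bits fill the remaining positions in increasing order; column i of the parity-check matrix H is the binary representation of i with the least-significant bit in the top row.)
Syndrome s = H · r^T (mod 2), r = 010101001001111:
  s[0] = (101010101010101)·(010101001001111) mod 2 = 0+0+0+0+0+0+0+0+1+0+0+0+1+0+1 mod 2 = 1
  s[1] = (011001100110011)·(010101001001111) mod 2 = 0+1+0+0+0+1+0+0+0+0+0+0+0+1+1 mod 2 = 0
  s[2] = (000111100001111)·(010101001001111) mod 2 = 0+0+0+1+0+1+0+0+0+0+0+1+1+1+1 mod 2 = 0
  s[3] = (000000011111111)·(010101001001111) mod 2 = 0+0+0+0+0+0+0+0+1+0+0+1+1+1+1 mod 2 = 1
Syndrome = 1001
Non-zero syndrome: error at position 9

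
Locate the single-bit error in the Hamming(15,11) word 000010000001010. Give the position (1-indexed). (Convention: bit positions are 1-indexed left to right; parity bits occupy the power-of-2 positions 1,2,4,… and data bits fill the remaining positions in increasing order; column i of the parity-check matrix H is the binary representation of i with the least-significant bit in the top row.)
Syndrome s = H · r^T (mod 2), r = 000010000001010:
  s[0] = (101010101010101)·(000010000001010) mod 2 = 0+0+0+0+1+0+0+0+0+0+0+0+0+0+0 mod 2 = 1
  s[1] = (011001100110011)·(000010000001010) mod 2 = 0+0+0+0+0+0+0+0+0+0+0+0+0+1+0 mod 2 = 1
  s[2] = (000111100001111)·(000010000001010) mod 2 = 0+0+0+0+1+0+0+0+0+0+0+1+0+1+0 mod 2 = 1
  s[3] = (000000011111111)·(000010000001010) mod 2 = 0+0+0+0+0+0+0+0+0+0+0+1+0+1+0 mod 2 = 0
Syndrome = 1110
Column i of H is the binary representation of i, so the syndrome is the binary index of the flipped bit.
Read s = 1110 with s[0] as LSB: 1·2^0 + 1·2^1 + 1·2^2 + 0·2^3 = 7.
Error is at bit position 7.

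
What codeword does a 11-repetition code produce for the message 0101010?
Repeat each bit 11× and concatenate:
0→00000000000  1→11111111111  0→00000000000  1→11111111111  0→00000000000  1→11111111111  0→00000000000
Codeword = 00000000000111111111110000000000011111111111000000000001111111111100000000000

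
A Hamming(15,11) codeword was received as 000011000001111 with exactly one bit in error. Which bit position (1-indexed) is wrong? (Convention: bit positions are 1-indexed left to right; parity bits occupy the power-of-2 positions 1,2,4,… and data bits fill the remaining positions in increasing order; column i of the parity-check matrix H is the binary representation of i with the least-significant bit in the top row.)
Syndrome s = H · r^T (mod 2), r = 000011000001111:
  s[0] = (101010101010101)·(000011000001111) mod 2 = 0+0+0+0+1+0+0+0+0+0+0+0+1+0+1 mod 2 = 1
  s[1] = (011001100110011)·(000011000001111) mod 2 = 0+0+0+0+0+1+0+0+0+0+0+0+0+1+1 mod 2 = 1
  s[2] = (000111100001111)·(000011000001111) mod 2 = 0+0+0+0+1+1+0+0+0+0+0+1+1+1+1 mod 2 = 0
  s[3] = (000000011111111)·(000011000001111) mod 2 = 0+0+0+0+0+0+0+0+0+0+0+1+1+1+1 mod 2 = 0
Syndrome = 1100
Column i of H is the binary representation of i, so the syndrome is the binary index of the flipped bit.
Read s = 1100 with s[0] as LSB: 1·2^0 + 1·2^1 + 0·2^2 + 0·2^3 = 3.
Error is at bit position 3.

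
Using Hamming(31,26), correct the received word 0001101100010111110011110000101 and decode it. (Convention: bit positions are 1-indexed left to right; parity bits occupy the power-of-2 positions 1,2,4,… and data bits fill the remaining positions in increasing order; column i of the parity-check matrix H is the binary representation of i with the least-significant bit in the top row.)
Syndrome s = H · r^T (mod 2), r = 0001101100010111110011110000101:
  s[0] = (1010101010101010101010101010101)·(0001101100010111110011110000101) mod 2 = 0+0+0+0+1+0+1+0+0+0+0+0+0+0+1+0+1+0+0+0+1+0+1+0+0+0+0+0+1+0+1 mod 2 = 0
  s[1] = (0110011001100110011001100110011)·(0001101100010111110011110000101) mod 2 = 0+0+0+0+0+0+1+0+0+0+0+0+0+1+1+0+0+1+0+0+0+1+1+0+0+0+0+0+0+0+1 mod 2 = 1
  s[2] = (0001111000011110000111100001111)·(0001101100010111110011110000101) mod 2 = 0+0+0+1+1+0+1+0+0+0+0+1+0+1+1+0+0+0+0+0+1+1+1+0+0+0+0+0+1+0+1 mod 2 = 1
  s[3] = (0000000111111110000000011111111)·(0001101100010111110011110000101) mod 2 = 0+0+0+0+0+0+0+1+0+0+0+1+0+1+1+0+0+0+0+0+0+0+0+1+0+0+0+0+1+0+1 mod 2 = 1
  s[4] = (0000000000000001111111111111111)·(0001101100010111110011110000101) mod 2 = 0+0+0+0+0+0+0+0+0+0+0+0+0+0+0+1+1+1+0+0+1+1+1+1+0+0+0+0+1+0+1 mod 2 = 1
Syndrome = 01111
Column 30 of H equals this syndrome → error at bit 30 (1-indexed).
Flip bit 30: 0001101100010111110011110000101 → 0001101100010111110011110000111
Extract data bits at positions {3,5,6,7,9,10,11,12,13,14,15,17,18,19,20,21,22,23,24,25,26,27,28,29,30,31}: 01010001011110011110000111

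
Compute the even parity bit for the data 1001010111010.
Sum of data bits: 1+0+0+1+0+1+0+1+1+1+0+1+0 = 7.
7 mod 2 = 1, so parity bit = 1.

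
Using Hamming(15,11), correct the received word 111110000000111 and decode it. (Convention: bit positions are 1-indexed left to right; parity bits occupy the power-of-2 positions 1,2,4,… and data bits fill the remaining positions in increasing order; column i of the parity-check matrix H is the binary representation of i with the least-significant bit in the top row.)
Syndrome s = H · r^T (mod 2), r = 111110000000111:
  s[0] = (101010101010101)·(111110000000111) mod 2 = 1+0+1+0+1+0+0+0+0+0+0+0+1+0+1 mod 2 = 1
  s[1] = (011001100110011)·(111110000000111) mod 2 = 0+1+1+0+0+0+0+0+0+0+0+0+0+1+1 mod 2 = 0
  s[2] = (000111100001111)·(111110000000111) mod 2 = 0+0+0+1+1+0+0+0+0+0+0+0+1+1+1 mod 2 = 1
  s[3] = (000000011111111)·(111110000000111) mod 2 = 0+0+0+0+0+0+0+0+0+0+0+0+1+1+1 mod 2 = 1
Syndrome = 1011
Column 13 of H equals this syndrome → error at bit 13 (1-indexed).
Flip bit 13: 111110000000111 → 111110000000011
Extract data bits at positions {3,5,6,7,9,10,11,12,13,14,15}: 11000000011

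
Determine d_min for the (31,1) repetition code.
d_min = 31 (the only two codewords are 0…0 and 1…1, differing in all 31 positions).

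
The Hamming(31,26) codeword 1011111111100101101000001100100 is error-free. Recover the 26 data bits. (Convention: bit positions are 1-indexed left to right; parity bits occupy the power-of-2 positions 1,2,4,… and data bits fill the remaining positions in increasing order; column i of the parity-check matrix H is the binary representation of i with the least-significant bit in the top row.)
Parity bits occupy power-of-2 positions; data bits are at positions {3,5,6,7,9,10,11,12,13,14,15,17,18,19,20,21,22,23,24,25,26,27,28,29,30,31} (1-indexed).
Extract: c[3]=1 c[5]=1 c[6]=1 c[7]=1 c[9]=1 c[10]=1 c[11]=1 c[12]=0 c[13]=0 c[14]=1 c[15]=0 c[17]=1 c[18]=0 c[19]=1 c[20]=0 c[21]=0 c[22]=0 c[23]=0 c[24]=0 c[25]=1 c[26]=1 c[27]=0 c[28]=0 c[29]=1 c[30]=0 c[31]=0
Data = 11111110010101000001100100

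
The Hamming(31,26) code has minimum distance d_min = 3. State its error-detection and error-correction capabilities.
Detection only: up to d_min − 1 = 2 errors.
Correction: up to ⌊(d_min − 1)/2⌋ = ⌊2/2⌋ = 1 errors.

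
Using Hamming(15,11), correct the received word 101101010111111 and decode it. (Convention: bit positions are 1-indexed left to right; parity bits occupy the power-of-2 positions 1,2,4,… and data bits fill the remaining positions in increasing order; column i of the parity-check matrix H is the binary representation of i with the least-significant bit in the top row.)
Syndrome s = H · r^T (mod 2), r = 101101010111111:
  s[0] = (101010101010101)·(101101010111111) mod 2 = 1+0+1+0+0+0+0+0+0+0+1+0+1+0+1 mod 2 = 1
  s[1] = (011001100110011)·(101101010111111) mod 2 = 0+0+1+0+0+1+0+0+0+1+1+0+0+1+1 mod 2 = 0
  s[2] = (000111100001111)·(101101010111111) mod 2 = 0+0+0+1+0+1+0+0+0+0+0+1+1+1+1 mod 2 = 0
  s[3] = (000000011111111)·(101101010111111) mod 2 = 0+0+0+0+0+0+0+1+0+1+1+1+1+1+1 mod 2 = 1
Syndrome = 1001
Column 9 of H equals this syndrome → error at bit 9 (1-indexed).
Flip bit 9: 101101010111111 → 101101011111111
Extract data bits at positions {3,5,6,7,9,10,11,12,13,14,15}: 10101111111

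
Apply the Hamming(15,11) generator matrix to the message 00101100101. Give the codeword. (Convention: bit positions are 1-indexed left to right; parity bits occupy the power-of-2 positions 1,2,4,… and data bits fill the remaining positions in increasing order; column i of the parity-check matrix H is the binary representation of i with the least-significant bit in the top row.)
Codeword c = d · G (mod 2), d = 00101100101:
  c[0] = d·G[:,0] = (00101100101)·(11011010101) mod 2 = 0+0+0+0+1+0+0+0+1+0+1 mod 2 = 1
  c[1] = d·G[:,1] = (00101100101)·(10110110011) mod 2 = 0+0+1+0+0+1+0+0+0+0+1 mod 2 = 1
  c[2] = d·G[:,2] = (00101100101)·(10000000000) mod 2 = 0+0+0+0+0+0+0+0+0+0+0 mod 2 = 0
  c[3] = d·G[:,3] = (00101100101)·(01110001111) mod 2 = 0+0+1+0+0+0+0+0+1+0+1 mod 2 = 1
  c[4] = d·G[:,4] = (00101100101)·(01000000000) mod 2 = 0+0+0+0+0+0+0+0+0+0+0 mod 2 = 0
  c[5] = d·G[:,5] = (00101100101)·(00100000000) mod 2 = 0+0+1+0+0+0+0+0+0+0+0 mod 2 = 1
  c[6] = d·G[:,6] = (00101100101)·(00010000000) mod 2 = 0+0+0+0+0+0+0+0+0+0+0 mod 2 = 0
  c[7] = d·G[:,7] = (00101100101)·(00001111111) mod 2 = 0+0+0+0+1+1+0+0+1+0+1 mod 2 = 0
  c[8] = d·G[:,8] = (00101100101)·(00001000000) mod 2 = 0+0+0+0+1+0+0+0+0+0+0 mod 2 = 1
  c[9] = d·G[:,9] = (00101100101)·(00000100000) mod 2 = 0+0+0+0+0+1+0+0+0+0+0 mod 2 = 1
  c[10] = d·G[:,10] = (00101100101)·(00000010000) mod 2 = 0+0+0+0+0+0+0+0+0+0+0 mod 2 = 0
  c[11] = d·G[:,11] = (00101100101)·(00000001000) mod 2 = 0+0+0+0+0+0+0+0+0+0+0 mod 2 = 0
  c[12] = d·G[:,12] = (00101100101)·(00000000100) mod 2 = 0+0+0+0+0+0+0+0+1+0+0 mod 2 = 1
  c[13] = d·G[:,13] = (00101100101)·(00000000010) mod 2 = 0+0+0+0+0+0+0+0+0+0+0 mod 2 = 0
  c[14] = d·G[:,14] = (00101100101)·(00000000001) mod 2 = 0+0+0+0+0+0+0+0+0+0+1 mod 2 = 1
Codeword = 110101001100101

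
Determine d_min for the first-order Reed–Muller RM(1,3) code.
d_min = 4 (RM(1,3) has length 8 and minimum distance 2^(m−1) = 4).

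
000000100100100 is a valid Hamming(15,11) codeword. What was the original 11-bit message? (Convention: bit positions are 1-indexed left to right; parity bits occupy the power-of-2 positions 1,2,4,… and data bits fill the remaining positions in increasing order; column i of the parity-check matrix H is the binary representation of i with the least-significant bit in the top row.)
Parity bits occupy power-of-2 positions; data bits are at positions {3,5,6,7,9,10,11,12,13,14,15} (1-indexed).
Extract: c[3]=0 c[5]=0 c[6]=0 c[7]=1 c[9]=0 c[10]=1 c[11]=0 c[12]=0 c[13]=1 c[14]=0 c[15]=0
Data = 00010100100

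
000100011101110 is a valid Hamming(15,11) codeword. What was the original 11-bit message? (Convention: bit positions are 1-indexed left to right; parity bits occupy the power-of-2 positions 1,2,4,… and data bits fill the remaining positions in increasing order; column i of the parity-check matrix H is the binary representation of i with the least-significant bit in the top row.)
Parity bits occupy power-of-2 positions; data bits are at positions {3,5,6,7,9,10,11,12,13,14,15} (1-indexed).
Extract: c[3]=0 c[5]=0 c[6]=0 c[7]=0 c[9]=1 c[10]=1 c[11]=0 c[12]=1 c[13]=1 c[14]=1 c[15]=0
Data = 00001101110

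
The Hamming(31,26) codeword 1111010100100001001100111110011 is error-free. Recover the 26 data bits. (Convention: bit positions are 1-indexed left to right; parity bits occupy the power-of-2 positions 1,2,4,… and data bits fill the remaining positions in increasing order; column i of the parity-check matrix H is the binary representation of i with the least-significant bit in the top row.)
Parity bits occupy power-of-2 positions; data bits are at positions {3,5,6,7,9,10,11,12,13,14,15,17,18,19,20,21,22,23,24,25,26,27,28,29,30,31} (1-indexed).
Extract: c[3]=1 c[5]=0 c[6]=1 c[7]=0 c[9]=0 c[10]=0 c[11]=1 c[12]=0 c[13]=0 c[14]=0 c[15]=0 c[17]=0 c[18]=0 c[19]=1 c[20]=1 c[21]=0 c[22]=0 c[23]=1 c[24]=1 c[25]=1 c[26]=1 c[27]=1 c[28]=0 c[29]=0 c[30]=1 c[31]=1
Data = 10100010000001100111110011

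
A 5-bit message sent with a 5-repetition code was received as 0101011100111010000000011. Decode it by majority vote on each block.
Split into 5-bit blocks and majority-vote each:
  block 1 = 01010: 2 ones, 3 zeros → 0
  block 2 = 11100: 3 ones, 2 zeros → 1
  block 3 = 11101: 4 ones, 1 zeros → 1
  block 4 = 00000: 0 ones, 5 zeros → 0
  block 5 = 00011: 2 ones, 3 zeros → 0
Decoded = 01100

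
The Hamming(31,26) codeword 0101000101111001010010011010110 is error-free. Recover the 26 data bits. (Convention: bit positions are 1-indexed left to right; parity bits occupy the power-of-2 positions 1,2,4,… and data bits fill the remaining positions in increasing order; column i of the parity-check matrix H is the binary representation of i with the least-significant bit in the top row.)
Parity bits occupy power-of-2 positions; data bits are at positions {3,5,6,7,9,10,11,12,13,14,15,17,18,19,20,21,22,23,24,25,26,27,28,29,30,31} (1-indexed).
Extract: c[3]=0 c[5]=0 c[6]=0 c[7]=0 c[9]=0 c[10]=1 c[11]=1 c[12]=1 c[13]=1 c[14]=0 c[15]=0 c[17]=0 c[18]=1 c[19]=0 c[20]=0 c[21]=1 c[22]=0 c[23]=0 c[24]=1 c[25]=1 c[26]=0 c[27]=1 c[28]=0 c[29]=1 c[30]=1 c[31]=0
Data = 00000111100010010011010110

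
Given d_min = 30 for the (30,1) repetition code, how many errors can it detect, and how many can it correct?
Detection only: up to d_min − 1 = 29 errors.
Correction: up to ⌊(d_min − 1)/2⌋ = ⌊29/2⌋ = 14 errors.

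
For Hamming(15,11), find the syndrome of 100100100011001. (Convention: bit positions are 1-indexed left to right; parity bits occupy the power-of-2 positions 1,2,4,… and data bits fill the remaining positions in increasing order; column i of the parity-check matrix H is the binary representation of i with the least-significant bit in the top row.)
Syndrome s = H · r^T (mod 2), r = 100100100011001:
  s[0] = (101010101010101)·(100100100011001) mod 2 = 1+0+0+0+0+0+1+0+0+0+1+0+0+0+1 mod 2 = 0
  s[1] = (011001100110011)·(100100100011001) mod 2 = 0+0+0+0+0+0+1+0+0+0+1+0+0+0+1 mod 2 = 1
  s[2] = (000111100001111)·(100100100011001) mod 2 = 0+0+0+1+0+0+1+0+0+0+0+1+0+0+1 mod 2 = 0
  s[3] = (000000011111111)·(100100100011001) mod 2 = 0+0+0+0+0+0+0+0+0+0+1+1+0+0+1 mod 2 = 1
Syndrome = 0101
Non-zero syndrome: error at position 10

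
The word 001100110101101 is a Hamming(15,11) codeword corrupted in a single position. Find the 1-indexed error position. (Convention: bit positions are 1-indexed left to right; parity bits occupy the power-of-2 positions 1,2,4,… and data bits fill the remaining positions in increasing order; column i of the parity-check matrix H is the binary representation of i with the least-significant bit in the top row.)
Syndrome s = H · r^T (mod 2), r = 001100110101101:
  s[0] = (101010101010101)·(001100110101101) mod 2 = 0+0+1+0+0+0+1+0+0+0+0+0+1+0+1 mod 2 = 0
  s[1] = (011001100110011)·(001100110101101) mod 2 = 0+0+1+0+0+0+1+0+0+1+0+0+0+0+1 mod 2 = 0
  s[2] = (000111100001111)·(001100110101101) mod 2 = 0+0+0+1+0+0+1+0+0+0+0+1+1+0+1 mod 2 = 1
  s[3] = (000000011111111)·(001100110101101) mod 2 = 0+0+0+0+0+0+0+1+0+1+0+1+1+0+1 mod 2 = 1
Syndrome = 0011
Column i of H is the binary representation of i, so the syndrome is the binary index of the flipped bit.
Read s = 0011 with s[0] as LSB: 0·2^0 + 0·2^1 + 1·2^2 + 1·2^3 = 12.
Error is at bit position 12.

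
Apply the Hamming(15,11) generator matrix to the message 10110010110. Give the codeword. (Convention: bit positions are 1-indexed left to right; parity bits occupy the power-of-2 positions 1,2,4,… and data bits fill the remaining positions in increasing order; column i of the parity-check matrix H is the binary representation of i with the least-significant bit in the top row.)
Codeword c = d · G (mod 2), d = 10110010110:
  c[0] = d·G[:,0] = (10110010110)·(11011010101) mod 2 = 1+0+0+1+0+0+1+0+1+0+0 mod 2 = 0
  c[1] = d·G[:,1] = (10110010110)·(10110110011) mod 2 = 1+0+1+1+0+0+1+0+0+1+0 mod 2 = 1
  c[2] = d·G[:,2] = (10110010110)·(10000000000) mod 2 = 1+0+0+0+0+0+0+0+0+0+0 mod 2 = 1
  c[3] = d·G[:,3] = (10110010110)·(01110001111) mod 2 = 0+0+1+1+0+0+0+0+1+1+0 mod 2 = 0
  c[4] = d·G[:,4] = (10110010110)·(01000000000) mod 2 = 0+0+0+0+0+0+0+0+0+0+0 mod 2 = 0
  c[5] = d·G[:,5] = (10110010110)·(00100000000) mod 2 = 0+0+1+0+0+0+0+0+0+0+0 mod 2 = 1
  c[6] = d·G[:,6] = (10110010110)·(00010000000) mod 2 = 0+0+0+1+0+0+0+0+0+0+0 mod 2 = 1
  c[7] = d·G[:,7] = (10110010110)·(00001111111) mod 2 = 0+0+0+0+0+0+1+0+1+1+0 mod 2 = 1
  c[8] = d·G[:,8] = (10110010110)·(00001000000) mod 2 = 0+0+0+0+0+0+0+0+0+0+0 mod 2 = 0
  c[9] = d·G[:,9] = (10110010110)·(00000100000) mod 2 = 0+0+0+0+0+0+0+0+0+0+0 mod 2 = 0
  c[10] = d·G[:,10] = (10110010110)·(00000010000) mod 2 = 0+0+0+0+0+0+1+0+0+0+0 mod 2 = 1
  c[11] = d·G[:,11] = (10110010110)·(00000001000) mod 2 = 0+0+0+0+0+0+0+0+0+0+0 mod 2 = 0
  c[12] = d·G[:,12] = (10110010110)·(00000000100) mod 2 = 0+0+0+0+0+0+0+0+1+0+0 mod 2 = 1
  c[13] = d·G[:,13] = (10110010110)·(00000000010) mod 2 = 0+0+0+0+0+0+0+0+0+1+0 mod 2 = 1
  c[14] = d·G[:,14] = (10110010110)·(00000000001) mod 2 = 0+0+0+0+0+0+0+0+0+0+0 mod 2 = 0
Codeword = 011001110010110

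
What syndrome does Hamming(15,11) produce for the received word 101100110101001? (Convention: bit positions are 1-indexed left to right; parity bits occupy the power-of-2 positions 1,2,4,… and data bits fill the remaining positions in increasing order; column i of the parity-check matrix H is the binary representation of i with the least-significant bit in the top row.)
Syndrome s = H · r^T (mod 2), r = 101100110101001:
  s[0] = (101010101010101)·(101100110101001) mod 2 = 1+0+1+0+0+0+1+0+0+0+0+0+0+0+1 mod 2 = 0
  s[1] = (011001100110011)·(101100110101001) mod 2 = 0+0+1+0+0+0+1+0+0+1+0+0+0+0+1 mod 2 = 0
  s[2] = (000111100001111)·(101100110101001) mod 2 = 0+0+0+1+0+0+1+0+0+0+0+1+0+0+1 mod 2 = 0
  s[3] = (000000011111111)·(101100110101001) mod 2 = 0+0+0+0+0+0+0+1+0+1+0+1+0+0+1 mod 2 = 0
Syndrome = 0000
s = 0: no error detected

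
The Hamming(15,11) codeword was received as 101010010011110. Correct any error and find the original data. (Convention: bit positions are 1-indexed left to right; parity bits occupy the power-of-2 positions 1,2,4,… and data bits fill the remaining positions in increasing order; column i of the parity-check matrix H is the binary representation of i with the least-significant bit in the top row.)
Syndrome s = H · r^T (mod 2), r = 101010010011110:
  s[0] = (101010101010101)·(101010010011110) mod 2 = 1+0+1+0+1+0+0+0+0+0+1+0+1+0+0 mod 2 = 1
  s[1] = (011001100110011)·(101010010011110) mod 2 = 0+0+1+0+0+0+0+0+0+0+1+0+0+1+0 mod 2 = 1
  s[2] = (000111100001111)·(101010010011110) mod 2 = 0+0+0+0+1+0+0+0+0+0+0+1+1+1+0 mod 2 = 0
  s[3] = (000000011111111)·(101010010011110) mod 2 = 0+0+0+0+0+0+0+1+0+0+1+1+1+1+0 mod 2 = 1
Syndrome = 1101
Column 11 of H equals this syndrome → error at bit 11 (1-indexed).
Flip bit 11: 101010010011110 → 101010010001110
Extract data bits at positions {3,5,6,7,9,10,11,12,13,14,15}: 11000001110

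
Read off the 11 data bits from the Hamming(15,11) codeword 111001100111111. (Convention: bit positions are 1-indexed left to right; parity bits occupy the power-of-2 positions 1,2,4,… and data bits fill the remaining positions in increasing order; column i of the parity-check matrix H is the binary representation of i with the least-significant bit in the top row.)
Parity bits occupy power-of-2 positions; data bits are at positions {3,5,6,7,9,10,11,12,13,14,15} (1-indexed).
Extract: c[3]=1 c[5]=0 c[6]=1 c[7]=1 c[9]=0 c[10]=1 c[11]=1 c[12]=1 c[13]=1 c[14]=1 c[15]=1
Data = 10110111111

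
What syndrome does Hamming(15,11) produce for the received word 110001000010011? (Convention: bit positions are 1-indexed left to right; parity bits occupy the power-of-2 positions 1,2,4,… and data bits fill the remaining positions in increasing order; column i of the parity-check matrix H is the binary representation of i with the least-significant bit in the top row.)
Syndrome s = H · r^T (mod 2), r = 110001000010011:
  s[0] = (101010101010101)·(110001000010011) mod 2 = 1+0+0+0+0+0+0+0+0+0+1+0+0+0+1 mod 2 = 1
  s[1] = (011001100110011)·(110001000010011) mod 2 = 0+1+0+0+0+1+0+0+0+0+1+0+0+1+1 mod 2 = 1
  s[2] = (000111100001111)·(110001000010011) mod 2 = 0+0+0+0+0+1+0+0+0+0+0+0+0+1+1 mod 2 = 1
  s[3] = (000000011111111)·(110001000010011) mod 2 = 0+0+0+0+0+0+0+0+0+0+1+0+0+1+1 mod 2 = 1
Syndrome = 1111
Non-zero syndrome: error at position 15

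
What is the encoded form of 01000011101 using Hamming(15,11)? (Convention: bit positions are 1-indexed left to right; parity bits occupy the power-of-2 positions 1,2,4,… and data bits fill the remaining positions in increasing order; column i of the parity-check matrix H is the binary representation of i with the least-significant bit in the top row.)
Codeword c = d · G (mod 2), d = 01000011101:
  c[0] = d·G[:,0] = (01000011101)·(11011010101) mod 2 = 0+1+0+0+0+0+1+0+1+0+1 mod 2 = 0
  c[1] = d·G[:,1] = (01000011101)·(10110110011) mod 2 = 0+0+0+0+0+0+1+0+0+0+1 mod 2 = 0
  c[2] = d·G[:,2] = (01000011101)·(10000000000) mod 2 = 0+0+0+0+0+0+0+0+0+0+0 mod 2 = 0
  c[3] = d·G[:,3] = (01000011101)·(01110001111) mod 2 = 0+1+0+0+0+0+0+1+1+0+1 mod 2 = 0
  c[4] = d·G[:,4] = (01000011101)·(01000000000) mod 2 = 0+1+0+0+0+0+0+0+0+0+0 mod 2 = 1
  c[5] = d·G[:,5] = (01000011101)·(00100000000) mod 2 = 0+0+0+0+0+0+0+0+0+0+0 mod 2 = 0
  c[6] = d·G[:,6] = (01000011101)·(00010000000) mod 2 = 0+0+0+0+0+0+0+0+0+0+0 mod 2 = 0
  c[7] = d·G[:,7] = (01000011101)·(00001111111) mod 2 = 0+0+0+0+0+0+1+1+1+0+1 mod 2 = 0
  c[8] = d·G[:,8] = (01000011101)·(00001000000) mod 2 = 0+0+0+0+0+0+0+0+0+0+0 mod 2 = 0
  c[9] = d·G[:,9] = (01000011101)·(00000100000) mod 2 = 0+0+0+0+0+0+0+0+0+0+0 mod 2 = 0
  c[10] = d·G[:,10] = (01000011101)·(00000010000) mod 2 = 0+0+0+0+0+0+1+0+0+0+0 mod 2 = 1
  c[11] = d·G[:,11] = (01000011101)·(00000001000) mod 2 = 0+0+0+0+0+0+0+1+0+0+0 mod 2 = 1
  c[12] = d·G[:,12] = (01000011101)·(00000000100) mod 2 = 0+0+0+0+0+0+0+0+1+0+0 mod 2 = 1
  c[13] = d·G[:,13] = (01000011101)·(00000000010) mod 2 = 0+0+0+0+0+0+0+0+0+0+0 mod 2 = 0
  c[14] = d·G[:,14] = (01000011101)·(00000000001) mod 2 = 0+0+0+0+0+0+0+0+0+0+1 mod 2 = 1
Codeword = 000010000011101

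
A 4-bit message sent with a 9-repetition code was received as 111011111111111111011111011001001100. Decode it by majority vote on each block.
Split into 9-bit blocks and majority-vote each:
  block 1 = 111011111: 8 ones, 1 zeros → 1
  block 2 = 111111111: 9 ones, 0 zeros → 1
  block 3 = 011111011: 7 ones, 2 zeros → 1
  block 4 = 001001100: 3 ones, 6 zeros → 0
Decoded = 1110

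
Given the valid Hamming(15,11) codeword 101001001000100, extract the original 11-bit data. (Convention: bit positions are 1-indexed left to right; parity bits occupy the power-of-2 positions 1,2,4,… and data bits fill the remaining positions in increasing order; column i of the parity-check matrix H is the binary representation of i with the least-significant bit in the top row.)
Parity bits occupy power-of-2 positions; data bits are at positions {3,5,6,7,9,10,11,12,13,14,15} (1-indexed).
Extract: c[3]=1 c[5]=0 c[6]=1 c[7]=0 c[9]=1 c[10]=0 c[11]=0 c[12]=0 c[13]=1 c[14]=0 c[15]=0
Data = 10101000100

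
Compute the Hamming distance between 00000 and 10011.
XOR = 10011, count of 1s = 3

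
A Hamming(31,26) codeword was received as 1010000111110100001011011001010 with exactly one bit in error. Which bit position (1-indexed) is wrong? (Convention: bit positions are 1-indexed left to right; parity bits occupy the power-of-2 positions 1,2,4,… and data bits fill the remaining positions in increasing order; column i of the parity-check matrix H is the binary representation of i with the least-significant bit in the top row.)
Syndrome s = H · r^T (mod 2), r = 1010000111110100001011011001010:
  s[0] = (1010101010101010101010101010101)·(1010000111110100001011011001010) mod 2 = 1+0+1+0+0+0+0+0+1+0+1+0+0+0+0+0+0+0+1+0+1+0+0+0+1+0+0+0+0+0+0 mod 2 = 1
  s[1] = (0110011001100110011001100110011)·(1010000111110100001011011001010) mod 2 = 0+0+1+0+0+0+0+0+0+1+1+0+0+1+0+0+0+0+1+0+0+1+0+0+0+0+0+0+0+1+0 mod 2 = 1
  s[2] = (0001111000011110000111100001111)·(1010000111110100001011011001010) mod 2 = 0+0+0+0+0+0+0+0+0+0+0+1+0+1+0+0+0+0+0+0+1+1+0+0+0+0+0+1+0+1+0 mod 2 = 0
  s[3] = (0000000111111110000000011111111)·(1010000111110100001011011001010) mod 2 = 0+0+0+0+0+0+0+1+1+1+1+1+0+1+0+0+0+0+0+0+0+0+0+1+1+0+0+1+0+1+0 mod 2 = 0
  s[4] = (0000000000000001111111111111111)·(1010000111110100001011011001010) mod 2 = 0+0+0+0+0+0+0+0+0+0+0+0+0+0+0+0+0+0+1+0+1+1+0+1+1+0+0+1+0+1+0 mod 2 = 1
Syndrome = 11001
Column i of H is the binary representation of i, so the syndrome is the binary index of the flipped bit.
Read s = 11001 with s[0] as LSB: 1·2^0 + 1·2^1 + 0·2^2 + 0·2^3 + 1·2^4 = 19.
Error is at bit position 19.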